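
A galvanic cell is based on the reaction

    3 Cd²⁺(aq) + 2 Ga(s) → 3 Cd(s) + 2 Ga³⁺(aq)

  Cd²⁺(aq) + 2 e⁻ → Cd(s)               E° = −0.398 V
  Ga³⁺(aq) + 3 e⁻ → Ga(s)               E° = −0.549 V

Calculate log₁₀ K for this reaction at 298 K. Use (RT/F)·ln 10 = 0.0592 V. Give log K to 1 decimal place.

The Cd²⁺/Cd couple is reduced (cathode); E°cell = −0.398 − (−0.549) = +0.151 V with n = 6.
At equilibrium E = 0, so log K = nE°cell / 0.0592 = (6)(+0.151) / 0.0592 = 15.3.

log K = 15.3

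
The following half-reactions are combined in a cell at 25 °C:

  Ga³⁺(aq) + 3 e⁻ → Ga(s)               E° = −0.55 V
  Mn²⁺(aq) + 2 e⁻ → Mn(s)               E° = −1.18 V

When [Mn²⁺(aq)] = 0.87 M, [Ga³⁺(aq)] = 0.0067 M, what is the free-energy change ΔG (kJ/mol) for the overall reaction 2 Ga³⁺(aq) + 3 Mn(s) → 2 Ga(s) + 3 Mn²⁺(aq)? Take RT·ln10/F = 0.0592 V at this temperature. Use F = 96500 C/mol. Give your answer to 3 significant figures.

−341 kJ/mol

E°cell = −0.55 − (−1.18) = +0.63 V; the balanced reaction transfers n = 6 electrons.
Here Q = [Mn²⁺(aq)]^3 / [Ga³⁺(aq)]^2 = 1.47×10^4 (log Q = 4.166), giving E = +0.63 − (0.0592/6)·(4.166) = +0.5889 V.
Then ΔG = −nFE = −6 × 96500 × +0.5889 J/mol = −341 kJ/mol.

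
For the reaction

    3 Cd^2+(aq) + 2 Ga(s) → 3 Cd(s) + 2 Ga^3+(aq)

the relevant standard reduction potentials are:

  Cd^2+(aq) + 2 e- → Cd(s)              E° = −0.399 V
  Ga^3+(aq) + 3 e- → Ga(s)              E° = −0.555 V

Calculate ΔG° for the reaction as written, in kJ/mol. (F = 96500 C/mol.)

In the reaction as written Cd^2+(aq) is reduced, so the Cd²⁺/Cd couple is the cathode and Ga³⁺/Ga is the anode.
E°cell = −0.399 − (−0.555) = +0.156 V; balancing electrons gives n = 6.
ΔG° = −nFE°cell = −(6)(96500)(+0.156) J/mol = −90.3 kJ/mol.

−90.3 kJ/mol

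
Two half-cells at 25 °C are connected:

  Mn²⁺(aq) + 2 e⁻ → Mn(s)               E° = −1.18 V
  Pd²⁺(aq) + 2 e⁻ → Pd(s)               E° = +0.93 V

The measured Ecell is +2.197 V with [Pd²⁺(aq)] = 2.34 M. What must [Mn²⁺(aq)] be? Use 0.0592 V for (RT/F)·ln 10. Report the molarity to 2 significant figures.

With Pd²⁺/Pd at the cathode and Mn²⁺/Mn at the anode, E°cell = +0.93 − (−1.18) = +2.11 V (n = 2).
Rearranging E = E° − (0.0592/n)·log Q gives log Q = 2(+2.11 − (+2.197))/0.0592 = −2.939.
Balancing electrons gives Pd²⁺(aq) + Mn(s) → Pd(s) + Mn²⁺(aq); thus Q = [Mn²⁺(aq)] / [Pd²⁺(aq)].
Substituting the known concentrations and solving, log [Mn²⁺(aq)] = −2.570 and [Mn²⁺(aq)] = 0.0027 M.

0.0027 M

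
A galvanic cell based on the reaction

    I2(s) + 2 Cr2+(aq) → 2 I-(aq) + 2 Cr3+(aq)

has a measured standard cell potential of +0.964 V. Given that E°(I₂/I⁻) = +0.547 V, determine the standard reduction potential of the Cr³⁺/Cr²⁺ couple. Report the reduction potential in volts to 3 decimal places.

In the reaction as written the I₂/I⁻ couple is reduced (cathode) and Cr³⁺/Cr²⁺ is oxidized (anode), so E°cell = E°(I₂/I⁻) − E°(Cr³⁺/Cr²⁺).
E°(Cr³⁺/Cr²⁺) = E°(cathode) − E°cell = +0.547 − (+0.964) = −0.417 V.

−0.417 V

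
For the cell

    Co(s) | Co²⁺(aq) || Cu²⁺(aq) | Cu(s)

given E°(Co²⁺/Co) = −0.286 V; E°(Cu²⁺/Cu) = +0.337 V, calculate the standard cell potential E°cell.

+0.623 V

By convention the left-hand electrode in cell notation is the anode (oxidation) and the right-hand electrode is the cathode (reduction).
E°cell = E°(right) − E°(left) = +0.337 − (−0.286) = +0.623 V.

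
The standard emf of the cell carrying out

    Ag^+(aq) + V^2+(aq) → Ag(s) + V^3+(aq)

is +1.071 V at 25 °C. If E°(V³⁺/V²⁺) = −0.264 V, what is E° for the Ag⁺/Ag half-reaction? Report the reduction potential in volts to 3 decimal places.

In the reaction as written the Ag⁺/Ag couple is reduced (cathode) and V³⁺/V²⁺ is oxidized (anode), so E°cell = E°(Ag⁺/Ag) − E°(V³⁺/V²⁺).
E°(Ag⁺/Ag) = E°cell + E°(anode) = +1.071 + (−0.264) = +0.807 V.

+0.807 V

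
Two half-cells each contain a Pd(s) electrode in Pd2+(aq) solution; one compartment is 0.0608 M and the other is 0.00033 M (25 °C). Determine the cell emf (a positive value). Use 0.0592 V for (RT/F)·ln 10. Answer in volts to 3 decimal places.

0.067 V

For a concentration cell E°cell = 0, since both electrodes use the same couple.
The compartment with the higher Pd2+(aq) concentration (0.0608 M) acts as the cathode; ions are reduced there and produced at the dilute (0.00033 M) anode.
With n = 2, Ecell = −(0.0592/2)·log([dilute]/[conc]) = −(0.0592/2)·log(0.00033/0.0608) = +0.067 V.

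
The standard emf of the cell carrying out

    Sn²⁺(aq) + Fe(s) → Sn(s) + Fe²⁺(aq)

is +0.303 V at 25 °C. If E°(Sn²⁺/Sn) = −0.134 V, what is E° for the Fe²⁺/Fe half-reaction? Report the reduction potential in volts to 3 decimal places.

In the reaction as written the Sn²⁺/Sn couple is reduced (cathode) and Fe²⁺/Fe is oxidized (anode), so E°cell = E°(Sn²⁺/Sn) − E°(Fe²⁺/Fe).
E°(Fe²⁺/Fe) = E°(cathode) − E°cell = −0.134 − (+0.303) = −0.437 V.

−0.437 V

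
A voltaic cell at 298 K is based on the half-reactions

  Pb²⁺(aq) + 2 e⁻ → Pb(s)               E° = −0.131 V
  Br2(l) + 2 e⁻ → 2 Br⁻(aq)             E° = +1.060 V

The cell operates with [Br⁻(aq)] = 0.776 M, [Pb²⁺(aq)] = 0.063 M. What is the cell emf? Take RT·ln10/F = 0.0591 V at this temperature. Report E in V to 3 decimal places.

Br₂/Br⁻ is reduced (cathode, E° = +1.060 V) and Pb²⁺/Pb is oxidized (anode).
The standard potential is +1.060 − (−0.131) = +1.191 V and the balanced reaction transfers n = 2 electrons.
The balanced reaction is Br2(l) + Pb(s) → 2 Br⁻(aq) + Pb²⁺(aq), so Q = [Br⁻(aq)]^2·[Pb²⁺(aq)] = 0.0379 and log Q = −1.421.
By the Nernst equation, E = +1.191 − (0.0591/2)·(−1.421) = +1.233 V.

+1.233 V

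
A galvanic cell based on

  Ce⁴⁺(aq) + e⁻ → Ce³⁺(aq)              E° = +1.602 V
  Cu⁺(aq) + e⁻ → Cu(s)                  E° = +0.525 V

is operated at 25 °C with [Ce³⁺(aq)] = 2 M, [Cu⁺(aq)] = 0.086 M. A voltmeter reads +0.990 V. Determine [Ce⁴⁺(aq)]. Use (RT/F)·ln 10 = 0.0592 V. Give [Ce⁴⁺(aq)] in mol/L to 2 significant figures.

Ce⁴⁺/Ce³⁺ is the cathode (higher E°); E°cell = +1.602 − (+0.525) = +1.077 V with n = 1.
Rearranging E = E° − (0.0592/n)·log Q gives log Q = 1(+1.077 − (+0.990))/0.0592 = 1.470.
For Ce⁴⁺(aq) + Cu(s) → Ce³⁺(aq) + Cu⁺(aq), the reaction quotient is Q = ([Ce³⁺(aq)]·[Cu⁺(aq)]) / [Ce⁴⁺(aq)].
Substituting the known concentrations and solving, log [Ce⁴⁺(aq)] = −2.234 and [Ce⁴⁺(aq)] = 0.0058 M.

0.0058 M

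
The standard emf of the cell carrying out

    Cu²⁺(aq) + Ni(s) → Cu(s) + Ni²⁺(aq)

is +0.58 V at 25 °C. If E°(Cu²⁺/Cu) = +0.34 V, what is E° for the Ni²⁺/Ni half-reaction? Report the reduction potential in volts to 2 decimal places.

−0.24 V

In the reaction as written the Cu²⁺/Cu couple is reduced (cathode) and Ni²⁺/Ni is oxidized (anode), so E°cell = E°(Cu²⁺/Cu) − E°(Ni²⁺/Ni).
E°(Ni²⁺/Ni) = E°(cathode) − E°cell = +0.34 − (+0.58) = −0.24 V.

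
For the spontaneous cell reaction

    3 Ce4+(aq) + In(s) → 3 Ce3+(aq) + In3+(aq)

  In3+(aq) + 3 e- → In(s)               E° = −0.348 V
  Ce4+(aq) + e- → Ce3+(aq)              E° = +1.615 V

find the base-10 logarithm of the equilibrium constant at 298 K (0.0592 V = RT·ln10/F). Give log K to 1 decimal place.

The Ce⁴⁺/Ce³⁺ couple is reduced (cathode); E°cell = +1.615 − (−0.348) = +1.963 V with n = 3.
At equilibrium E = 0, so log K = nE°cell / 0.0592 = (3)(+1.963) / 0.0592 = 99.5.

log K = 99.5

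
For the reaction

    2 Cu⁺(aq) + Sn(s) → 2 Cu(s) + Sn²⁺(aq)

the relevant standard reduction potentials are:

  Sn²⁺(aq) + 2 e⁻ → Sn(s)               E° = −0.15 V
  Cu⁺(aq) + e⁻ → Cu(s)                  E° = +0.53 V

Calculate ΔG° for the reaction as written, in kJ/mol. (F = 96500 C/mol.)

−131 kJ/mol

In the reaction as written Cu⁺(aq) is reduced, so the Cu⁺/Cu couple is the cathode and Sn²⁺/Sn is the anode.
E°cell = +0.53 − (−0.15) = +0.68 V; balancing electrons gives n = 2.
ΔG° = −nFE°cell = −(2)(96500)(+0.68) J/mol = −131 kJ/mol.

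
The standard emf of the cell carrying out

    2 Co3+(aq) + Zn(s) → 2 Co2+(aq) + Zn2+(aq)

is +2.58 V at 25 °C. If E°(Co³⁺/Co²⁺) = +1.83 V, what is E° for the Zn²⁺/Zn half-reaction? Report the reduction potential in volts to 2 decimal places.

−0.75 V

In the reaction as written the Co³⁺/Co²⁺ couple is reduced (cathode) and Zn²⁺/Zn is oxidized (anode), so E°cell = E°(Co³⁺/Co²⁺) − E°(Zn²⁺/Zn).
E°(Zn²⁺/Zn) = E°(cathode) − E°cell = +1.83 − (+2.58) = −0.75 V.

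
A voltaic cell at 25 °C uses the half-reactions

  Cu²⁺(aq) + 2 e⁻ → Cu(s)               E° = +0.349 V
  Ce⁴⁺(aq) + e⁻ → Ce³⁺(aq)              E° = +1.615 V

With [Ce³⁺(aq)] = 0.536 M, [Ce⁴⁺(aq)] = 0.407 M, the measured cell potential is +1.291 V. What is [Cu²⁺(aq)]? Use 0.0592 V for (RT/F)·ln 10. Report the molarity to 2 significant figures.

Ce⁴⁺/Ce³⁺ is the cathode (higher E°); E°cell = +1.615 − (+0.349) = +1.266 V with n = 2.
Rearranging E = E° − (0.0592/n)·log Q gives log Q = 2(+1.266 − (+1.291))/0.0592 = −0.845.
Balancing electrons gives 2 Ce⁴⁺(aq) + Cu(s) → 2 Ce³⁺(aq) + Cu²⁺(aq); thus Q = ([Ce³⁺(aq)]^2·[Cu²⁺(aq)]) / [Ce⁴⁺(aq)]^2.
Isolating [Cu²⁺(aq)] in Q = 10^{−0.845} yields log [Cu²⁺(aq)] = −1.084, i.e. 0.082 M.

0.082 M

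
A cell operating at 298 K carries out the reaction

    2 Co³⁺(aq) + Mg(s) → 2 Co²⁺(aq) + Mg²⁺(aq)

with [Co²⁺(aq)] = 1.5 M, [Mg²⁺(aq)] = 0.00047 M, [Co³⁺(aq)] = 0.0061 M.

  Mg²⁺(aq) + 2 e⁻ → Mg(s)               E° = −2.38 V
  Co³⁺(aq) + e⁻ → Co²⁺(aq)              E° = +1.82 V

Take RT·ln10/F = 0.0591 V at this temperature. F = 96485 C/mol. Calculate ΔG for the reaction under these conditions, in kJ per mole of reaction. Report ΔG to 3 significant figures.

E°cell = +1.82 − (−2.38) = +4.20 V; the balanced reaction transfers n = 2 electrons.
Q = ([Co²⁺(aq)]^2·[Mg²⁺(aq)]) / [Co³⁺(aq)]^2 = 28.4, so log Q = 1.454 and E = +4.20 − (0.0591/2)(1.454) = +4.1570 V.
Finally ΔG = −nFE = −(2)(96485 C/mol)(+4.1570 V) = −802 kJ/mol.

−802 kJ/mol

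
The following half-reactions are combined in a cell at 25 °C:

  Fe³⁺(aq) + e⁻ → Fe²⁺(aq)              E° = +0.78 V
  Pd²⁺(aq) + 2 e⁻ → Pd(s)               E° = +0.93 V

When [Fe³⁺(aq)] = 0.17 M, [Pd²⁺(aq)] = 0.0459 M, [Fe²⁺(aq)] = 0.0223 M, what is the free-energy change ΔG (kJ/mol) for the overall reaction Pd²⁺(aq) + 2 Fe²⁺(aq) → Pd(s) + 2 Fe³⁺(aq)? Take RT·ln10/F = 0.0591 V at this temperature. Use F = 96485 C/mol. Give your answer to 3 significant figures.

−11.3 kJ/mol

With Pd²⁺/Pd reduced at the cathode, E°cell = +0.93 − (+0.78) = +0.15 V and n = 2.
Q = [Fe³⁺(aq)]^2 / ([Pd²⁺(aq)]·[Fe²⁺(aq)]^2) = 1.27×10^3, so log Q = 3.102 and E = +0.15 − (0.0591/2)(3.102) = +0.0583 V.
Finally ΔG = −nFE = −(2)(96485 C/mol)(+0.0583 V) = −11.3 kJ/mol.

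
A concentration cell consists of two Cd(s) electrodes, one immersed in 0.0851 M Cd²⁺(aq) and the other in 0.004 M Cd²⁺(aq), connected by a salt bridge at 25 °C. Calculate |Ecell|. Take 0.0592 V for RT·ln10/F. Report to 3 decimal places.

For a concentration cell E°cell = 0, since both electrodes use the same couple.
The compartment with the higher Cd²⁺(aq) concentration (0.0851 M) acts as the cathode; ions are reduced there and produced at the dilute (0.004 M) anode.
With n = 2, Ecell = −(0.0592/2)·log([dilute]/[conc]) = −(0.0592/2)·log(0.004/0.0851) = +0.039 V.

0.039 V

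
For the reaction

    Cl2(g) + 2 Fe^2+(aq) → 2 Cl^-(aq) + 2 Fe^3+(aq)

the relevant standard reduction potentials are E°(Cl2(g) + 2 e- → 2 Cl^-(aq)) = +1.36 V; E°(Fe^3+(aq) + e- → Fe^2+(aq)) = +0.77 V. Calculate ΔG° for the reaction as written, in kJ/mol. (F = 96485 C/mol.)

In the reaction as written Cl2(g) is reduced, so the Cl₂/Cl⁻ couple is the cathode and Fe³⁺/Fe²⁺ is the anode.
E°cell = +1.36 − (+0.77) = +0.59 V; balancing electrons gives n = 2.
ΔG° = −nFE°cell = −(2)(96485)(+0.59) J/mol = −114 kJ/mol.

−114 kJ/mol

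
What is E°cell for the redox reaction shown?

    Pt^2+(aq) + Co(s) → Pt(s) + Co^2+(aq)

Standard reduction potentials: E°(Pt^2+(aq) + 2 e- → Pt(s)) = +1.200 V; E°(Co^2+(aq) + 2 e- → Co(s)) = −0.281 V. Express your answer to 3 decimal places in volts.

In the reaction as written, Pt^2+(aq) is reduced (cathode) and Co^2+(aq) is produced by oxidation at the anode.
E°cell = E°(cathode) − E°(anode) = +1.200 − (−0.281) = +1.481 V.

+1.481 V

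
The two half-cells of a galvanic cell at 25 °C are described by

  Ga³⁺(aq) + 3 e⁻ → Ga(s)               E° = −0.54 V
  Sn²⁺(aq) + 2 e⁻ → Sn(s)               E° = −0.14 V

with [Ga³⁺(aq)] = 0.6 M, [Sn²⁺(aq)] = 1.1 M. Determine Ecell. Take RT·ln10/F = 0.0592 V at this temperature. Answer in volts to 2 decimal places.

+0.41 V

The Sn²⁺/Sn couple has the more positive E°, so it is the cathode; Ga³⁺/Ga is the anode.
E°cell = E°cat − E°an = −0.14 − (−0.54) = +0.40 V; n = 6.
Balancing gives 3 Sn²⁺(aq) + 2 Ga(s) → 3 Sn(s) + 2 Ga³⁺(aq); hence Q = [Ga³⁺(aq)]^2 / [Sn²⁺(aq)]^3 = 0.27 (log Q = −0.568).
By the Nernst equation, E = +0.40 − (0.0592/6)·(−0.568) = +0.41 V.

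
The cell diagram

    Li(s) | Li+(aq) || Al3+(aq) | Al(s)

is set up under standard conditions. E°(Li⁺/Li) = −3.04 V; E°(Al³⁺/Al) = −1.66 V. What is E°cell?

+1.38 V

By convention the left-hand electrode in cell notation is the anode (oxidation) and the right-hand electrode is the cathode (reduction).
E°cell = E°(right) − E°(left) = −1.66 − (−3.04) = +1.38 V.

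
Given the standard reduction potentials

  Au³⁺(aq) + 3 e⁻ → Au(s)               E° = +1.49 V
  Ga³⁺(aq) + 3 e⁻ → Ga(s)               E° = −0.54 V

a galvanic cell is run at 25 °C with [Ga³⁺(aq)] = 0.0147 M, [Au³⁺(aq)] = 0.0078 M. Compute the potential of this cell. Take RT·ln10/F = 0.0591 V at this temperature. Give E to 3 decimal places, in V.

The Au³⁺/Au couple has the more positive E°, so it is the cathode; Ga³⁺/Ga is the anode.
The standard potential is +1.49 − (−0.54) = +2.03 V and the balanced reaction transfers n = 3 electrons.
Balancing gives Au³⁺(aq) + Ga(s) → Au(s) + Ga³⁺(aq); hence Q = [Ga³⁺(aq)] / [Au³⁺(aq)] = 1.88 (log Q = 0.275).
By the Nernst equation, E = +2.03 − (0.0591/3)·(0.275) = +2.025 V.

+2.025 V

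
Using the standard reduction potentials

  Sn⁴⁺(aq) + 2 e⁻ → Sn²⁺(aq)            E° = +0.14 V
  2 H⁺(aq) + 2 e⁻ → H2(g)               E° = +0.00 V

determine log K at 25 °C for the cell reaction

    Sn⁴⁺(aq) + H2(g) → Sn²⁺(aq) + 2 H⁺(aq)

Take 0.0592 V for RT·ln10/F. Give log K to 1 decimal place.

The Sn⁴⁺/Sn²⁺ couple is reduced (cathode); E°cell = +0.14 − (+0.00) = +0.14 V with n = 2.
At equilibrium E = 0, so log K = nE°cell / 0.0592 = (2)(+0.14) / 0.0592 = 4.7.

log K = 4.7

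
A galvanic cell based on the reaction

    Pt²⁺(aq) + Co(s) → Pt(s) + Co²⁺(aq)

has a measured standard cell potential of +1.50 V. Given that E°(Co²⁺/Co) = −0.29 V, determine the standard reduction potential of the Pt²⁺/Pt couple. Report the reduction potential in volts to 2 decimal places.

+1.21 V

In the reaction as written the Pt²⁺/Pt couple is reduced (cathode) and Co²⁺/Co is oxidized (anode), so E°cell = E°(Pt²⁺/Pt) − E°(Co²⁺/Co).
E°(Pt²⁺/Pt) = E°cell + E°(anode) = +1.50 + (−0.29) = +1.21 V.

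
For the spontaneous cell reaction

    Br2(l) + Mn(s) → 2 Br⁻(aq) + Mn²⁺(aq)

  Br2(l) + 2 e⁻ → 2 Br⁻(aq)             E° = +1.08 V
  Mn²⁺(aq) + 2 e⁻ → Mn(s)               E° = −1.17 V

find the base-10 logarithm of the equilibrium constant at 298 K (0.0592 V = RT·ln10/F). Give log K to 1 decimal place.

The Br₂/Br⁻ couple is reduced (cathode); E°cell = +1.08 − (−1.17) = +2.25 V with n = 2.
At equilibrium E = 0, so log K = nE°cell / 0.0592 = (2)(+2.25) / 0.0592 = 76.0.

log K = 76.0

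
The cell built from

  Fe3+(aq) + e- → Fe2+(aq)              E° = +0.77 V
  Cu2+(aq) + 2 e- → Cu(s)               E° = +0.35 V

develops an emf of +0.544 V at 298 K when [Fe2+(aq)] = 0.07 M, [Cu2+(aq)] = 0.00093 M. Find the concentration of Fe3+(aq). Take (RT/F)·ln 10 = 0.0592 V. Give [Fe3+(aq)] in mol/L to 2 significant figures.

Fe³⁺/Fe²⁺ is the cathode (higher E°); E°cell = +0.77 − (+0.35) = +0.42 V with n = 2.
Rearranging E = E° − (0.0592/n)·log Q gives log Q = 2(+0.42 − (+0.544))/0.0592 = −4.189.
For 2 Fe3+(aq) + Cu(s) → 2 Fe2+(aq) + Cu2+(aq), the reaction quotient is Q = ([Fe2+(aq)]^2·[Cu2+(aq)]) / [Fe3+(aq)]^2.
Substituting the known concentrations and solving, log [Fe3+(aq)] = −0.576 and [Fe3+(aq)] = 0.27 M.

0.27 M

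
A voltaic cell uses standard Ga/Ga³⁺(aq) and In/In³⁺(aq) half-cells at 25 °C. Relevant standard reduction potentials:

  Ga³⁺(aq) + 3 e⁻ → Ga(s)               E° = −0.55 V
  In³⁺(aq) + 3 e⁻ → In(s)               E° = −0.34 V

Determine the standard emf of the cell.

+0.21 V

Of the two couples in this cell, the one with the more positive reduction potential is reduced at the cathode: here that is In³⁺/In (−0.34 V); Ga³⁺/Ga (−0.55 V) is the anode.
E°cell = E°(cathode) − E°(anode) = −0.34 − (−0.55) = +0.21 V.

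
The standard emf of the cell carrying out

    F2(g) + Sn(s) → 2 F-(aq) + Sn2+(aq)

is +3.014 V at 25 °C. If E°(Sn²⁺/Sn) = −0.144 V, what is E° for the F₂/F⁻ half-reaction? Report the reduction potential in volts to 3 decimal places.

+2.870 V

In the reaction as written the F₂/F⁻ couple is reduced (cathode) and Sn²⁺/Sn is oxidized (anode), so E°cell = E°(F₂/F⁻) − E°(Sn²⁺/Sn).
E°(F₂/F⁻) = E°cell + E°(anode) = +3.014 + (−0.144) = +2.870 V.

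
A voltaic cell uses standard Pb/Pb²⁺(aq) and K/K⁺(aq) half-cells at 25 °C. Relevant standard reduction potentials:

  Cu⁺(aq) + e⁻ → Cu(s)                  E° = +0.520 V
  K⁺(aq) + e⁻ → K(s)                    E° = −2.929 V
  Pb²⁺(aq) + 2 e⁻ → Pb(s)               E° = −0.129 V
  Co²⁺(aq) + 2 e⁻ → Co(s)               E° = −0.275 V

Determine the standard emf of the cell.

The Pb²⁺/Pb couple has the higher E°, so Pb ion is reduced (cathode) and K is oxidized (anode).
E°cell = E°(cathode) − E°(anode) = −0.129 − (−2.929) = +2.800 V.

+2.800 V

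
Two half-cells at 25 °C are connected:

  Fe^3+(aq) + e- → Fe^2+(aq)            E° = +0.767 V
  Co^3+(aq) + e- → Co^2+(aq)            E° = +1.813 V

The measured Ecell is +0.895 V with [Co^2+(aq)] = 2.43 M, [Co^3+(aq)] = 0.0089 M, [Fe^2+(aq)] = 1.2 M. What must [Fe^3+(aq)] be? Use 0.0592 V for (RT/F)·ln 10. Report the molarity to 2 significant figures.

With Co³⁺/Co²⁺ at the cathode and Fe³⁺/Fe²⁺ at the anode, E°cell = +1.813 − (+0.767) = +1.046 V (n = 1).
From the Nernst equation, log Q = n(E° − E)/0.0592 = 1·(+1.046 − (+0.895))/0.0592 = 2.551.
The balanced reaction is Co^3+(aq) + Fe^2+(aq) → Co^2+(aq) + Fe^3+(aq), so Q = ([Co^2+(aq)]·[Fe^3+(aq)]) / ([Co^3+(aq)]·[Fe^2+(aq)]).
Isolating [Fe^3+(aq)] in Q = 10^{2.551} yields log [Fe^3+(aq)] = 0.194, i.e. 1.6 M.

1.6 M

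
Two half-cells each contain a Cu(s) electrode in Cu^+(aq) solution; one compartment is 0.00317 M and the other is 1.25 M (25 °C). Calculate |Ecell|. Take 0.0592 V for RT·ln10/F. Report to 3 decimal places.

For a concentration cell E°cell = 0, since both electrodes use the same couple.
The compartment with the higher Cu^+(aq) concentration (1.25 M) acts as the cathode; ions are reduced there and produced at the dilute (0.00317 M) anode.
With n = 1, Ecell = −(0.0592/1)·log([dilute]/[conc]) = −(0.0592/1)·log(0.00317/1.25) = +0.154 V.

0.154 V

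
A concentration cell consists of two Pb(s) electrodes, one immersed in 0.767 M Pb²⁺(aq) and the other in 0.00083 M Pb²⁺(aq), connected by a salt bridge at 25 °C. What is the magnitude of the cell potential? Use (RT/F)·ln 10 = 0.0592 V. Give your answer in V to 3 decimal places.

0.088 V

For a concentration cell E°cell = 0, since both electrodes use the same couple.
The compartment with the higher Pb²⁺(aq) concentration (0.767 M) acts as the cathode; ions are reduced there and produced at the dilute (0.00083 M) anode.
With n = 2, Ecell = −(0.0592/2)·log([dilute]/[conc]) = −(0.0592/2)·log(0.00083/0.767) = +0.088 V.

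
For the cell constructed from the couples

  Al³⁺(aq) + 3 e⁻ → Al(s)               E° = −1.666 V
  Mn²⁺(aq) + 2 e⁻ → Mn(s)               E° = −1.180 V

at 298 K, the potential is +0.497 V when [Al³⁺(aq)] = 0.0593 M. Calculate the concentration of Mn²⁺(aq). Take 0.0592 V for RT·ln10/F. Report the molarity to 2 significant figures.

0.36 M

Mn²⁺/Mn is the cathode (higher E°); E°cell = −1.180 − (−1.666) = +0.486 V with n = 6.
From the Nernst equation, log Q = n(E° − E)/0.0592 = 6·(+0.486 − (+0.497))/0.0592 = −1.115.
Balancing electrons gives 3 Mn²⁺(aq) + 2 Al(s) → 3 Mn(s) + 2 Al³⁺(aq); thus Q = [Al³⁺(aq)]^2 / [Mn²⁺(aq)]^3.
Substituting the known concentrations and solving, log [Mn²⁺(aq)] = −0.446 and [Mn²⁺(aq)] = 0.36 M.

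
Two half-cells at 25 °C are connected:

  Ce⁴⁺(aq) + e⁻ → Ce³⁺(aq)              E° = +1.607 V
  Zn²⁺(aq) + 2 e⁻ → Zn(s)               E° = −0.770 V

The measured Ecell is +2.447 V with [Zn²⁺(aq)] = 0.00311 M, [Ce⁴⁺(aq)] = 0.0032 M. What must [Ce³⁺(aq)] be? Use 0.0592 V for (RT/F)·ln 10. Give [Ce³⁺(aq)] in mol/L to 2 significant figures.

0.0038 M

Ce⁴⁺/Ce³⁺ is the cathode (higher E°); E°cell = +1.607 − (−0.770) = +2.377 V with n = 2.
Rearranging E = E° − (0.0592/n)·log Q gives log Q = 2(+2.377 − (+2.447))/0.0592 = −2.365.
For 2 Ce⁴⁺(aq) + Zn(s) → 2 Ce³⁺(aq) + Zn²⁺(aq), the reaction quotient is Q = ([Ce³⁺(aq)]^2·[Zn²⁺(aq)]) / [Ce⁴⁺(aq)]^2.
Solving for the unknown gives log [Ce³⁺(aq)] = −2.424, so [Ce³⁺(aq)] ≈ 0.0038 M.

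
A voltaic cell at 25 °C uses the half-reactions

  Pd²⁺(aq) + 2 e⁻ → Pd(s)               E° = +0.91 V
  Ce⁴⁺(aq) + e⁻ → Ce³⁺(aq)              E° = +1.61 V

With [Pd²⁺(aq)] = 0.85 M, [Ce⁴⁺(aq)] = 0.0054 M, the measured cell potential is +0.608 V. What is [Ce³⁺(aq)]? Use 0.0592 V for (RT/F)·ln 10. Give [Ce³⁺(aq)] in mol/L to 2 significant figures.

0.21 M

With Ce⁴⁺/Ce³⁺ at the cathode and Pd²⁺/Pd at the anode, E°cell = +1.61 − (+0.91) = +0.70 V (n = 2).
Rearranging E = E° − (0.0592/n)·log Q gives log Q = 2(+0.70 − (+0.608))/0.0592 = 3.108.
The balanced reaction is 2 Ce⁴⁺(aq) + Pd(s) → 2 Ce³⁺(aq) + Pd²⁺(aq), so Q = ([Ce³⁺(aq)]^2·[Pd²⁺(aq)]) / [Ce⁴⁺(aq)]^2.
Substituting the known concentrations and solving, log [Ce³⁺(aq)] = −0.678 and [Ce³⁺(aq)] = 0.21 M.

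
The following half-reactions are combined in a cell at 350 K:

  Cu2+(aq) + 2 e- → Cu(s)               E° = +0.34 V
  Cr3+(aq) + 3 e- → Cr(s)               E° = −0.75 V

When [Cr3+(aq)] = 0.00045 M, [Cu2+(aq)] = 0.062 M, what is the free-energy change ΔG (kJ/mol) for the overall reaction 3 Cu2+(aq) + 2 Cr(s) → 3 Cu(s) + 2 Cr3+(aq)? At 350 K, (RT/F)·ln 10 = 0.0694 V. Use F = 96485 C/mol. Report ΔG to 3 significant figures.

E°cell = +0.34 − (−0.75) = +1.09 V; the balanced reaction transfers n = 6 electrons.
Here Q = [Cr3+(aq)]^2 / [Cu2+(aq)]^3 = 0.00085 (log Q = −3.071), giving E = +1.09 − (0.0694/6)·(−3.071) = +1.1255 V.
ΔG = −nFE = −(6)(96485)(+1.1255) J/mol = −652 kJ/mol.

−652 kJ/mol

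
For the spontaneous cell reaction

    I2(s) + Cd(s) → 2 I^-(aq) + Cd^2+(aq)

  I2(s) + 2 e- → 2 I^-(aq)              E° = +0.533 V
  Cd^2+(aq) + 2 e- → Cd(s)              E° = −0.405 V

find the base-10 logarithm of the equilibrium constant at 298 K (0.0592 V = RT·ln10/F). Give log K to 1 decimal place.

log K = 31.7

The I₂/I⁻ couple is reduced (cathode); E°cell = +0.533 − (−0.405) = +0.938 V with n = 2.
At equilibrium E = 0, so log K = nE°cell / 0.0592 = (2)(+0.938) / 0.0592 = 31.7.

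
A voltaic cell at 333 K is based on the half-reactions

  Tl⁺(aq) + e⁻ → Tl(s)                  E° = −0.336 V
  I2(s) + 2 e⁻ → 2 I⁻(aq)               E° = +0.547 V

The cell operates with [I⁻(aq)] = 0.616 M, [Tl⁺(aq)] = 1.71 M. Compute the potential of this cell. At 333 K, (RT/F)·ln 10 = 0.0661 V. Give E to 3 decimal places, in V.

+0.882 V

Since E°(I₂/I⁻) > E°(Tl⁺/Tl), I₂/I⁻ serves as the cathode.
The standard potential is +0.547 − (−0.336) = +0.883 V and the balanced reaction transfers n = 2 electrons.
For the overall reaction I2(s) + 2 Tl(s) → 2 I⁻(aq) + 2 Tl⁺(aq), Q = [I⁻(aq)]^2·[Tl⁺(aq)]^2 = 1.11, giving log Q = 0.045.
By the Nernst equation, E = +0.883 − (0.0661/2)·(0.045) = +0.882 V.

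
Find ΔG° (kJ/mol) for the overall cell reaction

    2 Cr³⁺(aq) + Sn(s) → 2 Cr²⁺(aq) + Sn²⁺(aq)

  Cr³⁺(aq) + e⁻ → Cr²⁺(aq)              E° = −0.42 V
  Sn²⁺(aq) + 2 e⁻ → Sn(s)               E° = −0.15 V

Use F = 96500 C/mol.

In the reaction as written Cr³⁺(aq) is reduced, so the Cr³⁺/Cr²⁺ couple is the cathode and Sn²⁺/Sn is the anode.
E°cell = −0.42 − (−0.15) = −0.27 V; balancing electrons gives n = 2.
ΔG° = −nFE°cell = −(2)(96500)(−0.27) J/mol = +52.1 kJ/mol.

+52.1 kJ/mol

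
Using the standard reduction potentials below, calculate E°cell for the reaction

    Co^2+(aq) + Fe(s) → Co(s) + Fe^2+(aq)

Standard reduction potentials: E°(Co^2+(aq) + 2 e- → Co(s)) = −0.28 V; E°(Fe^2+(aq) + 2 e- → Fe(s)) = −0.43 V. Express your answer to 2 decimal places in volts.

+0.15 V

Co^2+(aq) gains electrons, so the Co²⁺/Co couple is the cathode; the Fe²⁺/Fe couple is the anode.
E°cell = E°(cathode) − E°(anode) = −0.28 − (−0.43) = +0.15 V.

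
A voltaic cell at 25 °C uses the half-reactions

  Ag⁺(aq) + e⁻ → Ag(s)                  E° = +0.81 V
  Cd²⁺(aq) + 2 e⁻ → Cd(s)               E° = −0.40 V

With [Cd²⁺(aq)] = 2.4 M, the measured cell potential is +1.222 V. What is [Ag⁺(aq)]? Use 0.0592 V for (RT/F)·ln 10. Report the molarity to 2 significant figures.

With Ag⁺/Ag at the cathode and Cd²⁺/Cd at the anode, E°cell = +0.81 − (−0.40) = +1.21 V (n = 2).
Rearranging E = E° − (0.0592/n)·log Q gives log Q = 2(+1.21 − (+1.222))/0.0592 = −0.405.
Balancing electrons gives 2 Ag⁺(aq) + Cd(s) → 2 Ag(s) + Cd²⁺(aq); thus Q = [Cd²⁺(aq)] / [Ag⁺(aq)]^2.
Substituting the known concentrations and solving, log [Ag⁺(aq)] = 0.393 and [Ag⁺(aq)] = 2.5 M.

2.5 M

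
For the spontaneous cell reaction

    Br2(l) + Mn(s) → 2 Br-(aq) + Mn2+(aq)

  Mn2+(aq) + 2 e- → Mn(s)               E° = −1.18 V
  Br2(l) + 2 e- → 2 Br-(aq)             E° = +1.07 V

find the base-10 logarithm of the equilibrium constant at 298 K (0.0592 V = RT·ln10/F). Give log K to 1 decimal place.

log K = 76.0

The Br₂/Br⁻ couple is reduced (cathode); E°cell = +1.07 − (−1.18) = +2.25 V with n = 2.
At equilibrium E = 0, so log K = nE°cell / 0.0592 = (2)(+2.25) / 0.0592 = 76.0.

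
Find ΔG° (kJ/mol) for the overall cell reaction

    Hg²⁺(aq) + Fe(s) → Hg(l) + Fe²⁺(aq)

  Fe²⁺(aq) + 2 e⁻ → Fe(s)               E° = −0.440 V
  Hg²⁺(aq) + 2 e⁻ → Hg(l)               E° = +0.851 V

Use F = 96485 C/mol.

−249 kJ/mol

In the reaction as written Hg²⁺(aq) is reduced, so the Hg²⁺/Hg couple is the cathode and Fe²⁺/Fe is the anode.
E°cell = +0.851 − (−0.440) = +1.291 V; balancing electrons gives n = 2.
ΔG° = −nFE°cell = −(2)(96485)(+1.291) J/mol = −249 kJ/mol.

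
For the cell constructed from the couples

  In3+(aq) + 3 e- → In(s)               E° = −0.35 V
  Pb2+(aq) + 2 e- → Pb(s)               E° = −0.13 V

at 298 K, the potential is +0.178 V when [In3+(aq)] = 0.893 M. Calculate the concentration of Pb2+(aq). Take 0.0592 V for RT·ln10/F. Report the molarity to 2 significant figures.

0.035 M

The Pb²⁺/Pb couple has the larger reduction potential, so it is the cathode: E°cell = −0.13 − (−0.35) = +0.22 V and n = 6.
Since E = E° − (0.0592/n)·log Q, log Q = n(E° − E)/0.0592 = 4.257.
For 3 Pb2+(aq) + 2 In(s) → 3 Pb(s) + 2 In3+(aq), the reaction quotient is Q = [In3+(aq)]^2 / [Pb2+(aq)]^3.
Solving for the unknown gives log [Pb2+(aq)] = −1.452, so [Pb2+(aq)] ≈ 0.035 M.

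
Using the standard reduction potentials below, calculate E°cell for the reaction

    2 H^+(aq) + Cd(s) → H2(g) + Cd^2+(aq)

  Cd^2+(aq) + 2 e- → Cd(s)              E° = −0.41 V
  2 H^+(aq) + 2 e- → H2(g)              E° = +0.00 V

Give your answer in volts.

+0.41 V

In the reaction as written, H^+(aq) is reduced (cathode) and Cd^2+(aq) is produced by oxidation at the anode.
E°cell = E°(cathode) − E°(anode) = +0.00 − (−0.41) = +0.41 V.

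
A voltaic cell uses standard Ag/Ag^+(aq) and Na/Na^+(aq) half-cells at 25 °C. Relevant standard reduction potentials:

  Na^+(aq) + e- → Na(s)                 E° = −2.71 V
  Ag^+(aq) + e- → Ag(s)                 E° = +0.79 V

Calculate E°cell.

Of the two couples in this cell, the one with the more positive reduction potential is reduced at the cathode: here that is Ag⁺/Ag (+0.79 V); Na⁺/Na (−2.71 V) is the anode.
E°cell = E°(cathode) − E°(anode) = +0.79 − (−2.71) = +3.50 V.

+3.50 V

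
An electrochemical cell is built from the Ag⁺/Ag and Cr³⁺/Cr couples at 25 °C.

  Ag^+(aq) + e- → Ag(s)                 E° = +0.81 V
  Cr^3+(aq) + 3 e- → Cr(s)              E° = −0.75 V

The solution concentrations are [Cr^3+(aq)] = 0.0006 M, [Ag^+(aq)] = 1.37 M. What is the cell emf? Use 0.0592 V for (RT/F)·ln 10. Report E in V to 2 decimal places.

+1.63 V

Ag⁺/Ag is reduced (cathode, E° = +0.81 V) and Cr³⁺/Cr is oxidized (anode).
E°cell = +0.81 − (−0.75) = +1.56 V, with n = 3 electrons transferred.
For the overall reaction 3 Ag^+(aq) + Cr(s) → 3 Ag(s) + Cr^3+(aq), Q = [Cr^3+(aq)] / [Ag^+(aq)]^3 = 0.000233, giving log Q = −3.632.
E = E° − (0.0592/n)·log Q = +1.56 − (0.0592/3)(−3.632) = +1.63 V.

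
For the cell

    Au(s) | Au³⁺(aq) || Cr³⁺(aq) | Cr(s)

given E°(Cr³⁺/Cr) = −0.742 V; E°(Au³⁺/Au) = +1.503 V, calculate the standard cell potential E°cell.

−2.245 V

By convention the left-hand electrode in cell notation is the anode (oxidation) and the right-hand electrode is the cathode (reduction).
E°cell = E°(right) − E°(left) = −0.742 − (+1.503) = −2.245 V.
The negative sign shows that, as written, the cell would require an external voltage to drive the reaction.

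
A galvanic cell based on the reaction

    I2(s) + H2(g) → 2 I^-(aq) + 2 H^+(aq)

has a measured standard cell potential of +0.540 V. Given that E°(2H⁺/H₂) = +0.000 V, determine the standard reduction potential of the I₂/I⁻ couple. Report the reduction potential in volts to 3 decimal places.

In the reaction as written the I₂/I⁻ couple is reduced (cathode) and 2H⁺/H₂ is oxidized (anode), so E°cell = E°(I₂/I⁻) − E°(2H⁺/H₂).
E°(I₂/I⁻) = E°cell + E°(anode) = +0.540 + (+0.000) = +0.540 V.

+0.540 V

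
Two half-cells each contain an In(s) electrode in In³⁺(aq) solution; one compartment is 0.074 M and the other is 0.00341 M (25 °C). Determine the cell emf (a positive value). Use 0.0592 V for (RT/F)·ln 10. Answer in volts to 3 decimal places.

0.026 V

For a concentration cell E°cell = 0, since both electrodes use the same couple.
The compartment with the higher In³⁺(aq) concentration (0.074 M) acts as the cathode; ions are reduced there and produced at the dilute (0.00341 M) anode.
With n = 3, Ecell = −(0.0592/3)·log([dilute]/[conc]) = −(0.0592/3)·log(0.00341/0.074) = +0.026 V.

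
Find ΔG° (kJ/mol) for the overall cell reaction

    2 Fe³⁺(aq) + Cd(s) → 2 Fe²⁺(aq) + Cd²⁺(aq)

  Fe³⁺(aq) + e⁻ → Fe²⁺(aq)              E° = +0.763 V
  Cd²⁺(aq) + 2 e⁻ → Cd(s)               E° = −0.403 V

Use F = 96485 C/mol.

In the reaction as written Fe³⁺(aq) is reduced, so the Fe³⁺/Fe²⁺ couple is the cathode and Cd²⁺/Cd is the anode.
E°cell = +0.763 − (−0.403) = +1.166 V; balancing electrons gives n = 2.
ΔG° = −nFE°cell = −(2)(96485)(+1.166) J/mol = −225 kJ/mol.

−225 kJ/mol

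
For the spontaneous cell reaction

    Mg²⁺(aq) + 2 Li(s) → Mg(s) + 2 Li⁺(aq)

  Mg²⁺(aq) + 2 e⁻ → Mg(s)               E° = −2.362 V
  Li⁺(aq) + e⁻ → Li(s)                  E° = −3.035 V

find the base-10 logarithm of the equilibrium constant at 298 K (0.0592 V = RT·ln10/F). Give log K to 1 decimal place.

log K = 22.7

The Mg²⁺/Mg couple is reduced (cathode); E°cell = −2.362 − (−3.035) = +0.673 V with n = 2.
At equilibrium E = 0, so log K = nE°cell / 0.0592 = (2)(+0.673) / 0.0592 = 22.7.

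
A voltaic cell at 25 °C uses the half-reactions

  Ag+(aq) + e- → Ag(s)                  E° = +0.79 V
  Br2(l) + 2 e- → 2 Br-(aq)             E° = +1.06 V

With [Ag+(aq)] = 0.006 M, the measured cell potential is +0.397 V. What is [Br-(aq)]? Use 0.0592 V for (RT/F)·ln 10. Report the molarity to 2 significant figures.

The Br₂/Br⁻ couple has the larger reduction potential, so it is the cathode: E°cell = +1.06 − (+0.79) = +0.27 V and n = 2.
From the Nernst equation, log Q = n(E° − E)/0.0592 = 2·(+0.27 − (+0.397))/0.0592 = −4.291.
Balancing electrons gives Br2(l) + 2 Ag(s) → 2 Br-(aq) + 2 Ag+(aq); thus Q = [Br-(aq)]^2·[Ag+(aq)]^2.
Solving for the unknown gives log [Br-(aq)] = 0.076, so [Br-(aq)] ≈ 1.2 M.

1.2 M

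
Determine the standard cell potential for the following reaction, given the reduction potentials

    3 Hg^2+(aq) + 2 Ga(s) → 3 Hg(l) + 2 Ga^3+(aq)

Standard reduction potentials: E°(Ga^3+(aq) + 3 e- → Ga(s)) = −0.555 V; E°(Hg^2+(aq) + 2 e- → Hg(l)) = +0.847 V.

In the reaction as written, Hg^2+(aq) is reduced (cathode) and Ga^3+(aq) is produced by oxidation at the anode.
E°cell = E°(cathode) − E°(anode) = +0.847 − (−0.555) = +1.402 V.

+1.402 V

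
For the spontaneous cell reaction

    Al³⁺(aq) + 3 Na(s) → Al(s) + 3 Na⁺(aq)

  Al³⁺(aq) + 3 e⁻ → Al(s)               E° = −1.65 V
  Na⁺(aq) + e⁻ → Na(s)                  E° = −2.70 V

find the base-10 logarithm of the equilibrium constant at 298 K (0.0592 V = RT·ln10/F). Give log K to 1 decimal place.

log K = 53.2

The Al³⁺/Al couple is reduced (cathode); E°cell = −1.65 − (−2.70) = +1.05 V with n = 3.
At equilibrium E = 0, so log K = nE°cell / 0.0592 = (3)(+1.05) / 0.0592 = 53.2.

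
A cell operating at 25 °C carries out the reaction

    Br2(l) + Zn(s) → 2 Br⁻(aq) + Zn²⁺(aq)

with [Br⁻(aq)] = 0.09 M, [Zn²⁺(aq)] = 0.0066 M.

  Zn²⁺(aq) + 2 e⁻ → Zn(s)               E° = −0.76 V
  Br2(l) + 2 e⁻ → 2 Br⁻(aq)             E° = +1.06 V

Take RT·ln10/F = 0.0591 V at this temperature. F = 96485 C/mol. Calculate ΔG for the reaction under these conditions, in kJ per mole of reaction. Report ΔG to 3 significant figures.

With Br₂/Br⁻ reduced at the cathode, E°cell = +1.06 − (−0.76) = +1.82 V and n = 2.
Q = [Br⁻(aq)]^2·[Zn²⁺(aq)] = 5.35×10^−5, so log Q = −4.272 and E = +1.82 − (0.0591/2)(−4.272) = +1.9462 V.
ΔG = −nFE = −(2)(96485)(+1.9462) J/mol = −376 kJ/mol.

−376 kJ/mol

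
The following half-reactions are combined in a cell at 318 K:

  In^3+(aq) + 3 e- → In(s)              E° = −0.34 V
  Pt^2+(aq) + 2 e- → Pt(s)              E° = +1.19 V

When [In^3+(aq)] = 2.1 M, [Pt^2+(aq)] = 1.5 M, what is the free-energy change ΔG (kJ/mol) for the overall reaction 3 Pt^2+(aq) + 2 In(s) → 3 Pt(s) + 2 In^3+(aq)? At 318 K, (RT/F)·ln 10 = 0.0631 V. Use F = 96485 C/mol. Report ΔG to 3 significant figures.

E°cell = +1.19 − (−0.34) = +1.53 V; the balanced reaction transfers n = 6 electrons.
The reaction quotient is [In^3+(aq)]^2 / [Pt^2+(aq)]^3 = 1.31; by Nernst, E = +1.53 − (0.0631/6)(0.116) = +1.5288 V.
Then ΔG = −nFE = −6 × 96485 × +1.5288 J/mol = −885 kJ/mol.

−885 kJ/mol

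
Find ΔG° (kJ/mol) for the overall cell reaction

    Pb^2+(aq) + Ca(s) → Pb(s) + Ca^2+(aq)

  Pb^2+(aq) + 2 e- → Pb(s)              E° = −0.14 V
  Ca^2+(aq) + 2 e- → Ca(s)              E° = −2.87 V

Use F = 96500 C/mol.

−527 kJ/mol

In the reaction as written Pb^2+(aq) is reduced, so the Pb²⁺/Pb couple is the cathode and Ca²⁺/Ca is the anode.
E°cell = −0.14 − (−2.87) = +2.73 V; balancing electrons gives n = 2.
ΔG° = −nFE°cell = −(2)(96500)(+2.73) J/mol = −527 kJ/mol.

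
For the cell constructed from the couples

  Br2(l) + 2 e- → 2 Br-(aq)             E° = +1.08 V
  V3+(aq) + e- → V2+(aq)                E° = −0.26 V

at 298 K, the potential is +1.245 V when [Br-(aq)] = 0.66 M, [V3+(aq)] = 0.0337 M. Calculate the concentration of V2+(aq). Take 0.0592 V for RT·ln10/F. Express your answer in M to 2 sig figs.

The Br₂/Br⁻ couple has the larger reduction potential, so it is the cathode: E°cell = +1.08 − (−0.26) = +1.34 V and n = 2.
Rearranging E = E° − (0.0592/n)·log Q gives log Q = 2(+1.34 − (+1.245))/0.0592 = 3.209.
Balancing electrons gives Br2(l) + 2 V2+(aq) → 2 Br-(aq) + 2 V3+(aq); thus Q = ([Br-(aq)]^2·[V3+(aq)]^2) / [V2+(aq)]^2.
Substituting the known concentrations and solving, log [V2+(aq)] = −3.257 and [V2+(aq)] = 0.00055 M.

0.00055 M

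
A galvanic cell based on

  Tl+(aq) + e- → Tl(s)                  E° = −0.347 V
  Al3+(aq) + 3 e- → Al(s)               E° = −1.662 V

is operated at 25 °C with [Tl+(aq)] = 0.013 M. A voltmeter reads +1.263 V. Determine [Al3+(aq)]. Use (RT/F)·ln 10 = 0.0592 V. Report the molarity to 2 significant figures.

Tl⁺/Tl is the cathode (higher E°); E°cell = −0.347 − (−1.662) = +1.315 V with n = 3.
From the Nernst equation, log Q = n(E° − E)/0.0592 = 3·(+1.315 − (+1.263))/0.0592 = 2.635.
Balancing electrons gives 3 Tl+(aq) + Al(s) → 3 Tl(s) + Al3+(aq); thus Q = [Al3+(aq)] / [Tl+(aq)]^3.
Isolating [Al3+(aq)] in Q = 10^{2.635} yields log [Al3+(aq)] = −3.023, i.e. 0.00095 M.

0.00095 M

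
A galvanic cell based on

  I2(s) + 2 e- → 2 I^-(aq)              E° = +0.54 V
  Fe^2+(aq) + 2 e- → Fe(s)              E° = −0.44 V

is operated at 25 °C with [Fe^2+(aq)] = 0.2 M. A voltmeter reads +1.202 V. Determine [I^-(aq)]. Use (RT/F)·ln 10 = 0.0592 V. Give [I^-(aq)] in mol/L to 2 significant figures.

0.00040 M

With I₂/I⁻ at the cathode and Fe²⁺/Fe at the anode, E°cell = +0.54 − (−0.44) = +0.98 V (n = 2).
Since E = E° − (0.0592/n)·log Q, log Q = n(E° − E)/0.0592 = −7.500.
The balanced reaction is I2(s) + Fe(s) → 2 I^-(aq) + Fe^2+(aq), so Q = [I^-(aq)]^2·[Fe^2+(aq)].
Isolating [I^-(aq)] in Q = 10^{−7.500} yields log [I^-(aq)] = −3.401, i.e. 0.00040 M.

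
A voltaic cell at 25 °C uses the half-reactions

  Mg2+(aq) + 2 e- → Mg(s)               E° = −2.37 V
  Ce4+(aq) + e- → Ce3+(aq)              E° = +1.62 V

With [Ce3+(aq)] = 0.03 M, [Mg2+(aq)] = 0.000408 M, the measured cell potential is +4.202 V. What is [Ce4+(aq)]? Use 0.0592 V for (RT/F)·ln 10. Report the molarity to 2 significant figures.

The Ce⁴⁺/Ce³⁺ couple has the larger reduction potential, so it is the cathode: E°cell = +1.62 − (−2.37) = +3.99 V and n = 2.
From the Nernst equation, log Q = n(E° − E)/0.0592 = 2·(+3.99 − (+4.202))/0.0592 = −7.162.
Balancing electrons gives 2 Ce4+(aq) + Mg(s) → 2 Ce3+(aq) + Mg2+(aq); thus Q = ([Ce3+(aq)]^2·[Mg2+(aq)]) / [Ce4+(aq)]^2.
Substituting the known concentrations and solving, log [Ce4+(aq)] = 0.363 and [Ce4+(aq)] = 2.3 M.

2.3 M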